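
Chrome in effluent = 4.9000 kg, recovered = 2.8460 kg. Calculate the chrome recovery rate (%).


Formula: Recovery = recovered / input * 100
Substituting: Recovery = 2.8460 / 4.9000 * 100
Result: 58.0816 %


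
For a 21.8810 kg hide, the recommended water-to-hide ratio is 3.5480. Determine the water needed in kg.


Formula: Water = hide_weight * ratio
Substituting: Water = 21.8810 * 3.5480
Result: 77.6338 kg


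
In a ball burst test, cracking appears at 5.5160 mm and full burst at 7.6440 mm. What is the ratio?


Formula: Ratio = crack / burst
Substituting: Ratio = 5.5160 / 7.6440
Result: 0.7216


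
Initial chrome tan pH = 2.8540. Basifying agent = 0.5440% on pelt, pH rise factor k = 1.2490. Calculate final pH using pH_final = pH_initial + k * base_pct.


Formula: pH_final = pH_initial + k * base_pct
Substituting: pH_final = 2.8540 + 1.2490 * 0.5440
Result: 3.5335


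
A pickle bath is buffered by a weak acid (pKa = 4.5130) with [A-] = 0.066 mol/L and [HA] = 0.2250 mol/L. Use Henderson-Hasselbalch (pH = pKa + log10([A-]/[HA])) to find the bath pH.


ratio = [A-] / [HA] = 0.066 / 0.2250 = 0.2933
log10(ratio) = -0.5326
pH = pKa + log10(ratio) = 4.5130 - 0.5326 = 3.9804


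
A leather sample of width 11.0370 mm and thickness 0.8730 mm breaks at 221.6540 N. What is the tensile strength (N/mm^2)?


Formula: TS = force / (width * thickness)
Substituting: TS = 221.6540 / (11.0370 * 0.8730)
Result: 23.0044 N/mm^2


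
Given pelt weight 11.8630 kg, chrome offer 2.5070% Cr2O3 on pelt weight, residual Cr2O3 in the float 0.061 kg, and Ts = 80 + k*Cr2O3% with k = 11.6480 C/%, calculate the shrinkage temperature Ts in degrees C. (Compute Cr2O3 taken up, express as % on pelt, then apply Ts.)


Offered = pelt * offer_pct / 100 = 11.8630 * 2.5070 / 100 = 0.2974 kg
Uptake = offered - residual = 0.2974 - 0.061 = 0.2364 kg
Cr2O3% on pelt = uptake / pelt * 100 = 0.2364 / 11.8630 * 100 = 1.9928 %
Ts = 80 + k * Cr2O3% = 80 + 11.6480 * 1.9928 = 103.2121 C


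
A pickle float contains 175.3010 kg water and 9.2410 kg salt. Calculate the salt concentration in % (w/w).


Formula: Conc = salt / (water + salt) * 100
Substituting: Conc = 9.2410 / (175.3010 + 9.2410) * 100
Result: 5.0075 %


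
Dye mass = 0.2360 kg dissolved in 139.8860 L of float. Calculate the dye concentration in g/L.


Formula: Conc = dye_mass(kg) / volume(L) * 1000
Substituting: Conc = 0.2360 / 139.8860 * 1000
Result: 1.6871 g/L


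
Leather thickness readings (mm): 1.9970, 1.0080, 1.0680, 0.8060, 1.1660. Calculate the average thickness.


Formula: Average = sum / n
Substituting: Average = 6.0450 / 5
Result: 1.2090 mm


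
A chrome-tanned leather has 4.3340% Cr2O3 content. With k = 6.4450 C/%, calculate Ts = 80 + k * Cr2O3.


Formula: Ts = 80 + k * Cr2O3
Substituting: Ts = 80 + 6.4450 * 4.3340
Result: 107.9326 C


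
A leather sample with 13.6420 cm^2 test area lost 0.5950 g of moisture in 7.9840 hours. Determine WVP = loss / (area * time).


Formula: WVP = loss / (area * time)
Substituting: WVP = 0.5950 / (13.6420 * 7.9840)
Result: 0.00546284 g/(cm^2*hr)


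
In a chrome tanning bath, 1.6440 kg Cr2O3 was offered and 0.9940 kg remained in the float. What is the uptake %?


Formula: Uptake = (offered - residual) / offered * 100
Substituting: Uptake = (1.6440 - 0.9940) / 1.6440 * 100
Result: 39.5377 %


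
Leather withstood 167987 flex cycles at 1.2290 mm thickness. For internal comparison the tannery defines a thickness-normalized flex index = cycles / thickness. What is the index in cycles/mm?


Formula: Index = cycles / thickness
Substituting: Index = 167987 / 1.2290
Result: 136685.9235 cycles/mm


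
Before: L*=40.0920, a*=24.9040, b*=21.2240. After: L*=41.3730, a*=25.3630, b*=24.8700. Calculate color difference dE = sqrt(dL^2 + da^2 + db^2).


dL = 1.2810, da = 0.4590, db = 3.6460
dE = sqrt(1.2810^2 + 0.4590^2 + 3.6460^2) = 3.8917


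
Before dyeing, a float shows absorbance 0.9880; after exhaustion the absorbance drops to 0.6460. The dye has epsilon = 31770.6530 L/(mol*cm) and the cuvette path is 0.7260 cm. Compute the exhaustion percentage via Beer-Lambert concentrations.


c_initial = A_i / (epsilon * l) = 0.9880 / (31770.6530 * 0.7260) = 4.2835e-05 mol/L
c_final = A_f / (epsilon * l) = 0.6460 / (31770.6530 * 0.7260) = 2.8007e-05 mol/L
Exhaustion = (c_initial - c_final) / c_initial * 100 = (4.2835e-05 - 2.8007e-05) / 4.2835e-05 * 100 = 34.6154 %


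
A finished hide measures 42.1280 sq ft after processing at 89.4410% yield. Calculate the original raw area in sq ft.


Formula: raw = finished * 100 / yield
Substituting: raw = 42.1280 * 100 / 89.4410
Result: 47.1014 sq ft


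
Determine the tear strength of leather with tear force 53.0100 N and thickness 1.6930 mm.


Formula: Tear strength = force / thickness
Substituting: Tear strength = 53.0100 / 1.6930
Result: 31.3113 N/mm


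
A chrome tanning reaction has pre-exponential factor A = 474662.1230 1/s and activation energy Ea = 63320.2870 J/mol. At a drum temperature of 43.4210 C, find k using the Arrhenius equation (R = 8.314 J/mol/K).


T_K = T_C + 273.15 = 43.4210 + 273.15 = 316.5710 K
exponent = -Ea / (R * T_K) = -63320.2870 / (8.314 * 316.5710) = -24.0581
k = A * exp(exponent) = 474662.1230 * exp(-24.0581) = 1.6907e-05 1/s


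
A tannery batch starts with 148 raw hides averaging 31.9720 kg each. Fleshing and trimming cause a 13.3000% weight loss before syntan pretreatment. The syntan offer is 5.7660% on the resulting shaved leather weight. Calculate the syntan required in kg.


Total_raw = N * avg_wt = 148 * 31.9720 = 4731.8560 kg
Substrate = Total_raw * (1 - loss/100) = 4731.8560 * (1 - 13.3000/100) = 4102.5192 kg
Syntan = Substrate * pct / 100 = 4102.5192 * 5.7660 / 100 = 236.5513 kg


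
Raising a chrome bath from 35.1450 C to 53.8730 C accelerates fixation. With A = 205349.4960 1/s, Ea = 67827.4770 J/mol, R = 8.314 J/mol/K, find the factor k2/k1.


T1 = 35.1450 + 273.15 = 308.2950 K; T2 = 53.8730 + 273.15 = 327.0230 K
k1 = A * exp(-Ea/(R*T1)) = 205349.4960 * exp(-67827.4770/(8.314*308.2950)) = 6.6073e-07 1/s
k2 = A * exp(-Ea/(R*T2)) = 205349.4960 * exp(-67827.4770/(8.314*327.0230)) = 3.0073e-06 1/s
k2/k1 = 3.0073e-06 / 6.6073e-07 = 4.5515


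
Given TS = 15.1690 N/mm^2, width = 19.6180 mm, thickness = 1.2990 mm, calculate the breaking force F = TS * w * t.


Formula: F = TS * w * t
Substituting: F = 15.1690 * 19.6180 * 1.2990
Result: 386.5635 N


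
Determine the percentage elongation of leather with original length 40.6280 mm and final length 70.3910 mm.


Formula: Elongation = (Lf - L0) / L0 * 100
Substituting: Elongation = (70.3910 - 40.6280) / 40.6280 * 100
Result: 73.2574 %


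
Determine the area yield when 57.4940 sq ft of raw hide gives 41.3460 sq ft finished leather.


Formula: Yield = finished / raw * 100
Substituting: Yield = 41.3460 / 57.4940 * 100
Result: 71.9136 %


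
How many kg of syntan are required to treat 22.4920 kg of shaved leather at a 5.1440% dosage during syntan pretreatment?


Formula: Syntan = substrate * pct / 100
Substituting: Syntan = 22.4920 * 5.1440 / 100
Result: 1.1570 kg


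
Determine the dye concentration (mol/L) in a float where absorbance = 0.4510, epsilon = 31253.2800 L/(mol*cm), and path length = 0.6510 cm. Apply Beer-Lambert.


Formula: c = A / (epsilon * l)
Substituting: c = 0.4510 / (31253.2800 * 0.6510)
Result: 2.2167e-05 mol/L


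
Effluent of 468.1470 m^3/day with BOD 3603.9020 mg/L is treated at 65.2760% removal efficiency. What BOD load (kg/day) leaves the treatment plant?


Load_in = volume * conc / 1000 = 468.1470 * 3603.9020 / 1000 = 1687.1559 kg/day
Removed = Load_in * eff / 100 = 1687.1559 * 65.2760 / 100 = 1101.3079 kg/day
Load_out = Load_in - Removed = 1687.1559 - 1101.3079 = 585.8480 kg/day


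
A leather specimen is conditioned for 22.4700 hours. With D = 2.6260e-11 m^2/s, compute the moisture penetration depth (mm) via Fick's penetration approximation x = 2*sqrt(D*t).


t = 22.4700 hr * 3600 = 80892.0000 s
D * t = 2.6260e-11 * 80892.0000 = 2.1242e-06
x = 2 * sqrt(D*t) = 2 * sqrt(2.1242e-06) = 0.00291494 m = 2.9149 mm


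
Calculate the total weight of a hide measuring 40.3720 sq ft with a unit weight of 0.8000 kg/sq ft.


Formula: Weight = area * weight_per_sqft
Substituting: Weight = 40.3720 * 0.8000
Result: 32.2976 kg


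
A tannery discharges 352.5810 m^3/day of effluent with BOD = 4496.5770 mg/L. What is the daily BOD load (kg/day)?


Formula: BOD_load = volume * conc / 1000
Substituting: BOD_load = 352.5810 * 4496.5770 / 1000
Result: 1585.4076 kg/day


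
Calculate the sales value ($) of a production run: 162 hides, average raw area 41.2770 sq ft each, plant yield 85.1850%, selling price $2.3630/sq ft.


Raw_total = N * avg_area = 162 * 41.2770 = 6686.8740 sq ft
Finished = Raw_total * yield / 100 = 6686.8740 * 85.1850 / 100 = 5696.2136 sq ft
Value = Finished * price = 5696.2136 * 2.3630 = 13460.1528 $


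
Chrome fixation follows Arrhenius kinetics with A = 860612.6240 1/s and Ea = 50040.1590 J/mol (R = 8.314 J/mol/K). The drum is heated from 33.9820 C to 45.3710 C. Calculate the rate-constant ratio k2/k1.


T1 = 33.9820 + 273.15 = 307.1320 K; T2 = 45.3710 + 273.15 = 318.5210 K
k1 = A * exp(-Ea/(R*T1)) = 860612.6240 * exp(-50040.1590/(8.314*307.1320)) = 0.00265495 1/s
k2 = A * exp(-Ea/(R*T2)) = 860612.6240 * exp(-50040.1590/(8.314*318.5210)) = 0.00535015 1/s
k2/k1 = 0.00535015 / 0.00265495 = 2.0152


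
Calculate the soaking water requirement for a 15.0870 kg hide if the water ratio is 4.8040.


Formula: Water = hide_weight * ratio
Substituting: Water = 15.0870 * 4.8040
Result: 72.4779 kg


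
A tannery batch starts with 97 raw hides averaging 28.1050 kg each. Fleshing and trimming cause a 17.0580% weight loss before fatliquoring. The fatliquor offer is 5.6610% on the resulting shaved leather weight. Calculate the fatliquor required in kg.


Total_raw = N * avg_wt = 97 * 28.1050 = 2726.1850 kg
Substrate = Total_raw * (1 - loss/100) = 2726.1850 * (1 - 17.0580/100) = 2261.1524 kg
Fat = Substrate * pct / 100 = 2261.1524 * 5.6610 / 100 = 128.0038 kg


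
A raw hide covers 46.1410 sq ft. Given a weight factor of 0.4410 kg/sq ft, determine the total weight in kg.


Formula: Weight = area * weight_per_sqft
Substituting: Weight = 46.1410 * 0.4410
Result: 20.3482 kg


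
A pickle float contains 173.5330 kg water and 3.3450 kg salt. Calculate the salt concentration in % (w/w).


Formula: Conc = salt / (water + salt) * 100
Substituting: Conc = 3.3450 / (173.5330 + 3.3450) * 100
Result: 1.8911 %


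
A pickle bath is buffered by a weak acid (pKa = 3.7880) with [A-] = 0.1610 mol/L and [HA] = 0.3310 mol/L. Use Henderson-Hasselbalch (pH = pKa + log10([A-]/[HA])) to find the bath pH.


ratio = [A-] / [HA] = 0.1610 / 0.3310 = 0.4864
log10(ratio) = -0.3130
pH = pKa + log10(ratio) = 3.7880 - 0.3130 = 3.4750


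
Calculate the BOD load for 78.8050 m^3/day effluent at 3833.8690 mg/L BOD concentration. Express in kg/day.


Formula: BOD_load = volume * conc / 1000
Substituting: BOD_load = 78.8050 * 3833.8690 / 1000
Result: 302.1280 kg/day


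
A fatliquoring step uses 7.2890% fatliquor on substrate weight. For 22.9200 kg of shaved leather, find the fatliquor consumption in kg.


Formula: Fat = substrate * pct / 100
Substituting: Fat = 22.9200 * 7.2890 / 100
Result: 1.6706 kg


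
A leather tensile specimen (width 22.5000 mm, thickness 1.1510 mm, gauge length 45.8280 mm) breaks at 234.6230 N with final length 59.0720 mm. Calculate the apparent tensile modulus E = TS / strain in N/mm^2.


TS = F / (w * t) = 234.6230 / (22.5000 * 1.1510) = 9.0597 N/mm^2
strain = (Lf - L0) / L0 = (59.0720 - 45.8280) / 45.8280 = 0.2890
E = TS / strain = 9.0597 / 0.2890 = 31.3491 N/mm^2


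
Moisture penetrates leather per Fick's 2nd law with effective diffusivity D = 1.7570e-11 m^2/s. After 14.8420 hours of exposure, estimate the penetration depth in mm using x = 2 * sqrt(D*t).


t = 14.8420 hr * 3600 = 53431.2000 s
D * t = 1.7570e-11 * 53431.2000 = 9.3879e-07
x = 2 * sqrt(D*t) = 2 * sqrt(9.3879e-07) = 0.00193782 m = 1.9378 mm


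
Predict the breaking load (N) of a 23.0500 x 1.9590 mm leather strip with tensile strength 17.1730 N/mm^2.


Formula: F = TS * w * t
Substituting: F = 17.1730 * 23.0500 * 1.9590
Result: 775.4460 N


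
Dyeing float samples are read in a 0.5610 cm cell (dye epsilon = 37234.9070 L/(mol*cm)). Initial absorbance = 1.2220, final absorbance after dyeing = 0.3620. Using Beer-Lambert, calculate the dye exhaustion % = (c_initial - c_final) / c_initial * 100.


c_initial = A_i / (epsilon * l) = 1.2220 / (37234.9070 * 0.5610) = 5.8500e-05 mol/L
c_final = A_f / (epsilon * l) = 0.3620 / (37234.9070 * 0.5610) = 1.7330e-05 mol/L
Exhaustion = (c_initial - c_final) / c_initial * 100 = (5.8500e-05 - 1.7330e-05) / 5.8500e-05 * 100 = 70.3764 %


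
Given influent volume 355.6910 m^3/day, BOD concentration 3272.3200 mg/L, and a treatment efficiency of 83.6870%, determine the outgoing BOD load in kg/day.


Load_in = volume * conc / 1000 = 355.6910 * 3272.3200 / 1000 = 1163.9348 kg/day
Removed = Load_in * eff / 100 = 1163.9348 * 83.6870 / 100 = 974.0621 kg/day
Load_out = Load_in - Removed = 1163.9348 - 974.0621 = 189.8727 kg/day


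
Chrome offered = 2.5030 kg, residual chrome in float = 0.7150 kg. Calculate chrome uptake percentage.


Formula: Uptake = (offered - residual) / offered * 100
Substituting: Uptake = (2.5030 - 0.7150) / 2.5030 * 100
Result: 71.4343 %


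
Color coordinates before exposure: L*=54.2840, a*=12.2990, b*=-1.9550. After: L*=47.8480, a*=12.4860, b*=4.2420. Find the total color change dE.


dL = -6.4360, da = 0.1870, db = 6.1970
dE = sqrt((-6.4360)^2 + 0.1870^2 + 6.1970^2) = 8.9364


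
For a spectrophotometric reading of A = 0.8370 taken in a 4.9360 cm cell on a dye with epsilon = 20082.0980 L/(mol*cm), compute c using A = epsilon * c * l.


Formula: c = A / (epsilon * l)
Substituting: c = 0.8370 / (20082.0980 * 4.9360)
Result: 8.4439e-06 mol/L


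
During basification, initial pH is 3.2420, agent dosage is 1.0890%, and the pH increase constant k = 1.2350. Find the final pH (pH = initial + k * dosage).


Formula: pH_final = pH_initial + k * base_pct
Substituting: pH_final = 3.2420 + 1.2350 * 1.0890
Result: 4.5869


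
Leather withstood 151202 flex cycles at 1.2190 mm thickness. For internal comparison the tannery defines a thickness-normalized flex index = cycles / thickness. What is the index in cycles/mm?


Formula: Index = cycles / thickness
Substituting: Index = 151202 / 1.2190
Result: 124037.7358 cycles/mm


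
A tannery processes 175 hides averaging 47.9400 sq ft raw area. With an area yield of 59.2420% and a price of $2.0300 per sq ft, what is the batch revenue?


Raw_total = N * avg_area = 175 * 47.9400 = 8389.5000 sq ft
Finished = Raw_total * yield / 100 = 8389.5000 * 59.2420 / 100 = 4970.1076 sq ft
Value = Finished * price = 4970.1076 * 2.0300 = 10089.3184 $


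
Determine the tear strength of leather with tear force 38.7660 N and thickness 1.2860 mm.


Formula: Tear strength = force / thickness
Substituting: Tear strength = 38.7660 / 1.2860
Result: 30.1446 N/mm


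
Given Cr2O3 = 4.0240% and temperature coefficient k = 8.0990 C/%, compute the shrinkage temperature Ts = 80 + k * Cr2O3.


Formula: Ts = 80 + k * Cr2O3
Substituting: Ts = 80 + 8.0990 * 4.0240
Result: 112.5904 C


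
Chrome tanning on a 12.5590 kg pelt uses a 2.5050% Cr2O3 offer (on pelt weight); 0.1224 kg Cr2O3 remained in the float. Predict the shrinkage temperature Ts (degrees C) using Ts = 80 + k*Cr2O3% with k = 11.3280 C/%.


Offered = pelt * offer_pct / 100 = 12.5590 * 2.5050 / 100 = 0.3146 kg
Uptake = offered - residual = 0.3146 - 0.1224 = 0.1922 kg
Cr2O3% on pelt = uptake / pelt * 100 = 0.1922 / 12.5590 * 100 = 1.5304 %
Ts = 80 + k * Cr2O3% = 80 + 11.3280 * 1.5304 = 97.3364 C


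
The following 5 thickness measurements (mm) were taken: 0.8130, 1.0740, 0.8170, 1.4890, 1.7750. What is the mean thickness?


Formula: Average = sum / n
Substituting: Average = 5.9680 / 5
Result: 1.1936 mm


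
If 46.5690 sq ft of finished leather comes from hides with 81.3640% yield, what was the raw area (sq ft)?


Formula: raw = finished * 100 / yield
Substituting: raw = 46.5690 * 100 / 81.3640
Result: 57.2354 sq ft


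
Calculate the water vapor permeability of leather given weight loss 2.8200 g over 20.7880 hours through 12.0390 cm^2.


Formula: WVP = loss / (area * time)
Substituting: WVP = 2.8200 / (12.0390 * 20.7880)
Result: 0.011268 g/(cm^2*hr)


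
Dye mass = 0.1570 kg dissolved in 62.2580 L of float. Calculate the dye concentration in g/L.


Formula: Conc = dye_mass(kg) / volume(L) * 1000
Substituting: Conc = 0.1570 / 62.2580 * 1000
Result: 2.5218 g/L


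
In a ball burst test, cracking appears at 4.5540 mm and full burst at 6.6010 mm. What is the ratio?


Formula: Ratio = crack / burst
Substituting: Ratio = 4.5540 / 6.6010
Result: 0.6899


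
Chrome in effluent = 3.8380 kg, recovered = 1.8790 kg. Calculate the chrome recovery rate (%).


Formula: Recovery = recovered / input * 100
Substituting: Recovery = 1.8790 / 3.8380 * 100
Result: 48.9578 %


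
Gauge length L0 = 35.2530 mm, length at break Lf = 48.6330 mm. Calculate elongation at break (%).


Formula: Elongation = (Lf - L0) / L0 * 100
Substituting: Elongation = (48.6330 - 35.2530) / 35.2530 * 100
Result: 37.9542 %


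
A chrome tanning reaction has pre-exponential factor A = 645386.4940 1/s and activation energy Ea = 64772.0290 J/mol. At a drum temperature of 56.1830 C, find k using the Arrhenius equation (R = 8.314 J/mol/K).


T_K = T_C + 273.15 = 56.1830 + 273.15 = 329.3330 K
exponent = -Ea / (R * T_K) = -64772.0290 / (8.314 * 329.3330) = -23.6561
k = A * exp(exponent) = 645386.4940 * exp(-23.6561) = 3.4366e-05 1/s


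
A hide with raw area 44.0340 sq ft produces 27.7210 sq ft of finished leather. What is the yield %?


Formula: Yield = finished / raw * 100
Substituting: Yield = 27.7210 / 44.0340 * 100
Result: 62.9536 %


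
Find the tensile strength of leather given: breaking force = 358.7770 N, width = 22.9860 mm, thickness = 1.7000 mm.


Formula: TS = force / (width * thickness)
Substituting: TS = 358.7770 / (22.9860 * 1.7000)
Result: 9.1815 N/mm^2


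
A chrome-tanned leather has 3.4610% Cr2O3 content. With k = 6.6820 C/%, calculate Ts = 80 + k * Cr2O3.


Formula: Ts = 80 + k * Cr2O3
Substituting: Ts = 80 + 6.6820 * 3.4610
Result: 103.1264 C


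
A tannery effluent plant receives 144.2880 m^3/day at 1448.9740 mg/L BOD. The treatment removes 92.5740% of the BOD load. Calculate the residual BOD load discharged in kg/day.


Load_in = volume * conc / 1000 = 144.2880 * 1448.9740 / 1000 = 209.0696 kg/day
Removed = Load_in * eff / 100 = 209.0696 * 92.5740 / 100 = 193.5441 kg/day
Load_out = Load_in - Removed = 209.0696 - 193.5441 = 15.5255 kg/day


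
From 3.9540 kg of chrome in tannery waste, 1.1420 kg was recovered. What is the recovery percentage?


Formula: Recovery = recovered / input * 100
Substituting: Recovery = 1.1420 / 3.9540 * 100
Result: 28.8821 %


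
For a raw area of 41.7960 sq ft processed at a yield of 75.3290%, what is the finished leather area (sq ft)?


Formula: finished = raw * yield / 100
Substituting: finished = 41.7960 * 75.3290 / 100
Result: 31.4845 sq ft


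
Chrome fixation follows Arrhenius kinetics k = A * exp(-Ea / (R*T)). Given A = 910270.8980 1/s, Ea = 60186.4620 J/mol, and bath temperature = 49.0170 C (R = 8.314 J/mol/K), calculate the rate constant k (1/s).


T_K = T_C + 273.15 = 49.0170 + 273.15 = 322.1670 K
exponent = -Ea / (R * T_K) = -60186.4620 / (8.314 * 322.1670) = -22.4702
k = A * exp(exponent) = 910270.8980 * exp(-22.4702) = 1.5866e-04 1/s


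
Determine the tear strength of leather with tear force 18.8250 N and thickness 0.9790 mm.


Formula: Tear strength = force / thickness
Substituting: Tear strength = 18.8250 / 0.9790
Result: 19.2288 N/mm


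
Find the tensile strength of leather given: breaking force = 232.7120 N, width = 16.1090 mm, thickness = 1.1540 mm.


Formula: TS = force / (width * thickness)
Substituting: TS = 232.7120 / (16.1090 * 1.1540)
Result: 12.5183 N/mm^2


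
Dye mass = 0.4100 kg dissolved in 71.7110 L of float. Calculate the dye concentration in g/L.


Formula: Conc = dye_mass(kg) / volume(L) * 1000
Substituting: Conc = 0.4100 / 71.7110 * 1000
Result: 5.7174 g/L


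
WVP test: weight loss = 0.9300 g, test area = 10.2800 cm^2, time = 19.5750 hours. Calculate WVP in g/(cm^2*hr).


Formula: WVP = loss / (area * time)
Substituting: WVP = 0.9300 / (10.2800 * 19.5750)
Result: 0.00462155 g/(cm^2*hr)


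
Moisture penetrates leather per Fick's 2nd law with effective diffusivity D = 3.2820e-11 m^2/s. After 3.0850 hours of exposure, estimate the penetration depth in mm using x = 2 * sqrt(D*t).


t = 3.0850 hr * 3600 = 11106.0000 s
D * t = 3.2820e-11 * 11106.0000 = 3.6450e-07
x = 2 * sqrt(D*t) = 2 * sqrt(3.6450e-07) = 0.00120747 m = 1.2075 mm


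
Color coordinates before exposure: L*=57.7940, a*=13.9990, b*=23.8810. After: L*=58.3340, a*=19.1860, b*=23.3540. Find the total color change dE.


dL = 0.5400, da = 5.1870, db = -0.5270
dE = sqrt(0.5400^2 + 5.1870^2 + (-0.5270)^2) = 5.2416


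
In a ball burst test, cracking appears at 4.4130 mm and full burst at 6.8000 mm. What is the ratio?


Formula: Ratio = crack / burst
Substituting: Ratio = 4.4130 / 6.8000
Result: 0.6490


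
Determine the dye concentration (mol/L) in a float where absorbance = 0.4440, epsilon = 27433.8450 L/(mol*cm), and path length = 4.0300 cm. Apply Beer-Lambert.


Formula: c = A / (epsilon * l)
Substituting: c = 0.4440 / (27433.8450 * 4.0300)
Result: 4.0160e-06 mol/L


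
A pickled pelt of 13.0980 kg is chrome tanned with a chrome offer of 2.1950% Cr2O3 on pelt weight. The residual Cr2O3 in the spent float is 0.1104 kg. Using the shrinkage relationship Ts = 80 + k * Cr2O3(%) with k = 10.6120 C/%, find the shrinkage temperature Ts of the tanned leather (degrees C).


Offered = pelt * offer_pct / 100 = 13.0980 * 2.1950 / 100 = 0.2875 kg
Uptake = offered - residual = 0.2875 - 0.1104 = 0.1771 kg
Cr2O3% on pelt = uptake / pelt * 100 = 0.1771 / 13.0980 * 100 = 1.3521 %
Ts = 80 + k * Cr2O3% = 80 + 10.6120 * 1.3521 = 94.3487 C


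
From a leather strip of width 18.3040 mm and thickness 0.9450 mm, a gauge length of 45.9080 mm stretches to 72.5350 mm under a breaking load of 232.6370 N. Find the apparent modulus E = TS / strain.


TS = F / (w * t) = 232.6370 / (18.3040 * 0.9450) = 13.4493 N/mm^2
strain = (Lf - L0) / L0 = (72.5350 - 45.9080) / 45.9080 = 0.5800
E = TS / strain = 13.4493 / 0.5800 = 23.1882 N/mm^2


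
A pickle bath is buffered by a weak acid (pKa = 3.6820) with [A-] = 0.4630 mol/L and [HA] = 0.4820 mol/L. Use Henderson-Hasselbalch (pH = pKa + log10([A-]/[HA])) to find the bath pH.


ratio = [A-] / [HA] = 0.4630 / 0.4820 = 0.9606
log10(ratio) = -0.017466
pH = pKa + log10(ratio) = 3.6820 - 0.017466 = 3.6645


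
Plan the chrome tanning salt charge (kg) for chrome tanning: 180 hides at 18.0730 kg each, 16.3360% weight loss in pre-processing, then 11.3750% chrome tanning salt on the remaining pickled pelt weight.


Total_raw = N * avg_wt = 180 * 18.0730 = 3253.1400 kg
Substrate = Total_raw * (1 - loss/100) = 3253.1400 * (1 - 16.3360/100) = 2721.7070 kg
Chrome = Substrate * pct / 100 = 2721.7070 * 11.3750 / 100 = 309.5942 kg


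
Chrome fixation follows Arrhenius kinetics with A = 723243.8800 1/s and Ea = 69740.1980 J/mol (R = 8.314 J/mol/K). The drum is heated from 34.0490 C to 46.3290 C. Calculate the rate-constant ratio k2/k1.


T1 = 34.0490 + 273.15 = 307.1990 K; T2 = 46.3290 + 273.15 = 319.4790 K
k1 = A * exp(-Ea/(R*T1)) = 723243.8800 * exp(-69740.1980/(8.314*307.1990)) = 1.0013e-06 1/s
k2 = A * exp(-Ea/(R*T2)) = 723243.8800 * exp(-69740.1980/(8.314*319.4790)) = 2.8602e-06 1/s
k2/k1 = 2.8602e-06 / 1.0013e-06 = 2.8564


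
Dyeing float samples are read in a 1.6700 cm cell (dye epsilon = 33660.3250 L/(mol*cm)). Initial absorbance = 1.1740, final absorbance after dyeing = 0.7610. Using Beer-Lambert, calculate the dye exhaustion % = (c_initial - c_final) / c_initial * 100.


c_initial = A_i / (epsilon * l) = 1.1740 / (33660.3250 * 1.6700) = 2.0885e-05 mol/L
c_final = A_f / (epsilon * l) = 0.7610 / (33660.3250 * 1.6700) = 1.3538e-05 mol/L
Exhaustion = (c_initial - c_final) / c_initial * 100 = (2.0885e-05 - 1.3538e-05) / 2.0885e-05 * 100 = 35.1789 %


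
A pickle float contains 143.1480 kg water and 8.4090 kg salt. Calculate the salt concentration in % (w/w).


Formula: Conc = salt / (water + salt) * 100
Substituting: Conc = 8.4090 / (143.1480 + 8.4090) * 100
Result: 5.5484 %


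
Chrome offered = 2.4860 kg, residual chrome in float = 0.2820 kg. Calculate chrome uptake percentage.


Formula: Uptake = (offered - residual) / offered * 100
Substituting: Uptake = (2.4860 - 0.2820) / 2.4860 * 100
Result: 88.6565 %


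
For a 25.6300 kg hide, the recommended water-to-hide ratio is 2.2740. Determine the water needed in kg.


Formula: Water = hide_weight * ratio
Substituting: Water = 25.6300 * 2.2740
Result: 58.2826 kg


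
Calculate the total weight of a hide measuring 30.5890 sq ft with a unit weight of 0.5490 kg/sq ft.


Formula: Weight = area * weight_per_sqft
Substituting: Weight = 30.5890 * 0.5490
Result: 16.7934 kg


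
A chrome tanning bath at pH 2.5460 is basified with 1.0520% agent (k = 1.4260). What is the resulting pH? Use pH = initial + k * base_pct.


Formula: pH_final = pH_initial + k * base_pct
Substituting: pH_final = 2.5460 + 1.4260 * 1.0520
Result: 4.0462


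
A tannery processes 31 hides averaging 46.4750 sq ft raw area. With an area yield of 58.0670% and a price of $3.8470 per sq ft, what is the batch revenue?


Raw_total = N * avg_area = 31 * 46.4750 = 1440.7250 sq ft
Finished = Raw_total * yield / 100 = 1440.7250 * 58.0670 / 100 = 836.5858 sq ft
Value = Finished * price = 836.5858 * 3.8470 = 3218.3455 $


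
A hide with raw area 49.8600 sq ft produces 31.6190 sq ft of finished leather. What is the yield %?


Formula: Yield = finished / raw * 100
Substituting: Yield = 31.6190 / 49.8600 * 100
Result: 63.4156 %


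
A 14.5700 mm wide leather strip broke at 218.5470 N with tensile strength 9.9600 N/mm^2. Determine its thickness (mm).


Formula: t = F / (TS * w)
Substituting: t = 218.5470 / (9.9600 * 14.5700)
Result: 1.5060 mm


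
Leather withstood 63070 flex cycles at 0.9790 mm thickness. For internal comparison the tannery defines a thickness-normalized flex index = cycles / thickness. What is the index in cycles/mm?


Formula: Index = cycles / thickness
Substituting: Index = 63070 / 0.9790
Result: 64422.8805 cycles/mm


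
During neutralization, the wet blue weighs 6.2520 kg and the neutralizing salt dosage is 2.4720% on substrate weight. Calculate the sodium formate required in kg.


Formula: Neutralizer = substrate * pct / 100
Substituting: Neutralizer = 6.2520 * 2.4720 / 100
Result: 0.1545 kg


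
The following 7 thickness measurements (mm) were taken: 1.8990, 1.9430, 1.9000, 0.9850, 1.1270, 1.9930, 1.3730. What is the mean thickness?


Formula: Average = sum / n
Substituting: Average = 11.2200 / 7
Result: 1.6029 mm


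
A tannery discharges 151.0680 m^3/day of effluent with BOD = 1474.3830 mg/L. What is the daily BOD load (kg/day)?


Formula: BOD_load = volume * conc / 1000
Substituting: BOD_load = 151.0680 * 1474.3830 / 1000
Result: 222.7321 kg/day


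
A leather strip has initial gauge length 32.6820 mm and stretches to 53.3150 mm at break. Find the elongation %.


Formula: Elongation = (Lf - L0) / L0 * 100
Substituting: Elongation = (53.3150 - 32.6820) / 32.6820 * 100
Result: 63.1326 %


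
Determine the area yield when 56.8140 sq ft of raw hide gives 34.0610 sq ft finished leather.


Formula: Yield = finished / raw * 100
Substituting: Yield = 34.0610 / 56.8140 * 100
Result: 59.9518 %


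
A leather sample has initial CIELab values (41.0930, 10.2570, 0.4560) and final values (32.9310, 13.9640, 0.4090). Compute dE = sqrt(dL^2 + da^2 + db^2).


dL = -8.1620, da = 3.7070, db = -0.047
dE = sqrt((-8.1620)^2 + 3.7070^2 + (-0.047)^2) = 8.9645


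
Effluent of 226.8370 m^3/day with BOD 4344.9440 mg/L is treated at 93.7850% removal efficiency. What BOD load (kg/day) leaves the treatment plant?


Load_in = volume * conc / 1000 = 226.8370 * 4344.9440 / 1000 = 985.5941 kg/day
Removed = Load_in * eff / 100 = 985.5941 * 93.7850 / 100 = 924.3394 kg/day
Load_out = Load_in - Removed = 985.5941 - 924.3394 = 61.2547 kg/day


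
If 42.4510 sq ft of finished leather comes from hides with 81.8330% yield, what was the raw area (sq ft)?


Formula: raw = finished * 100 / yield
Substituting: raw = 42.4510 * 100 / 81.8330
Result: 51.8752 sq ft


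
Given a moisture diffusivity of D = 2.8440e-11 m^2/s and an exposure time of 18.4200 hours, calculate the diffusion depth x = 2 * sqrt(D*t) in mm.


t = 18.4200 hr * 3600 = 66312.0000 s
D * t = 2.8440e-11 * 66312.0000 = 1.8859e-06
x = 2 * sqrt(D*t) = 2 * sqrt(1.8859e-06) = 0.00274657 m = 2.7466 mm


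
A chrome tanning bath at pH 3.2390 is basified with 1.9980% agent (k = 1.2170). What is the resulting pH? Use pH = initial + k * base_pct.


Formula: pH_final = pH_initial + k * base_pct
Substituting: pH_final = 3.2390 + 1.2170 * 1.9980
Result: 5.6706


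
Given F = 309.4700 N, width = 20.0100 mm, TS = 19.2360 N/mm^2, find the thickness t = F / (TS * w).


Formula: t = F / (TS * w)
Substituting: t = 309.4700 / (19.2360 * 20.0100)
Result: 0.8040 mm


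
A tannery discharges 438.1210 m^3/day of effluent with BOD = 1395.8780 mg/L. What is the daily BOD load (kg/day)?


Formula: BOD_load = volume * conc / 1000
Substituting: BOD_load = 438.1210 * 1395.8780 / 1000
Result: 611.5635 kg/day


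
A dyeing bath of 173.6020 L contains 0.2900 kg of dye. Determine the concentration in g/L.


Formula: Conc = dye_mass(kg) / volume(L) * 1000
Substituting: Conc = 0.2900 / 173.6020 * 1000
Result: 1.6705 g/L


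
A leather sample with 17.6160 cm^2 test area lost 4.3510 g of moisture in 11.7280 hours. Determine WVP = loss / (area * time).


Formula: WVP = loss / (area * time)
Substituting: WVP = 4.3510 / (17.6160 * 11.7280)
Result: 0.02106 g/(cm^2*hr)


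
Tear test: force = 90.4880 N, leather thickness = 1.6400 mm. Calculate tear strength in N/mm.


Formula: Tear strength = force / thickness
Substituting: Tear strength = 90.4880 / 1.6400
Result: 55.1756 N/mm


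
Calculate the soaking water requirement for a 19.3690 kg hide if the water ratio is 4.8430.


Formula: Water = hide_weight * ratio
Substituting: Water = 19.3690 * 4.8430
Result: 93.8041 kg


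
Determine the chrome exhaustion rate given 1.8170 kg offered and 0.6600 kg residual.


Formula: Uptake = (offered - residual) / offered * 100
Substituting: Uptake = (1.8170 - 0.6600) / 1.8170 * 100
Result: 63.6764 %


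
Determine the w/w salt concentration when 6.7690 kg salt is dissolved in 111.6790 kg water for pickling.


Formula: Conc = salt / (water + salt) * 100
Substituting: Conc = 6.7690 / (111.6790 + 6.7690) * 100
Result: 5.7147 %


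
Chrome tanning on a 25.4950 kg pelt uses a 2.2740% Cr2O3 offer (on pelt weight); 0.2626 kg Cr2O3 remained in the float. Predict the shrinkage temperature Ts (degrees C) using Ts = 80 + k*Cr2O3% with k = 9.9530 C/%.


Offered = pelt * offer_pct / 100 = 25.4950 * 2.2740 / 100 = 0.5798 kg
Uptake = offered - residual = 0.5798 - 0.2626 = 0.3172 kg
Cr2O3% on pelt = uptake / pelt * 100 = 0.3172 / 25.4950 * 100 = 1.2440 %
Ts = 80 + k * Cr2O3% = 80 + 9.9530 * 1.2440 = 92.3815 C


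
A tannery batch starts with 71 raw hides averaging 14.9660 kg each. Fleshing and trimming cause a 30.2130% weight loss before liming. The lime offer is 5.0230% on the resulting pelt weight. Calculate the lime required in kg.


Total_raw = N * avg_wt = 71 * 14.9660 = 1062.5860 kg
Substrate = Total_raw * (1 - loss/100) = 1062.5860 * (1 - 30.2130/100) = 741.5469 kg
Lime = Substrate * pct / 100 = 741.5469 * 5.0230 / 100 = 37.2479 kg


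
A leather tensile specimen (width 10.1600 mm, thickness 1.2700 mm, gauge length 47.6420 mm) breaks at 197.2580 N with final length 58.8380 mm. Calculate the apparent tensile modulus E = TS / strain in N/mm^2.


TS = F / (w * t) = 197.2580 / (10.1600 * 1.2700) = 15.2875 N/mm^2
strain = (Lf - L0) / L0 = (58.8380 - 47.6420) / 47.6420 = 0.2350
E = TS / strain = 15.2875 / 0.2350 = 65.0525 N/mm^2


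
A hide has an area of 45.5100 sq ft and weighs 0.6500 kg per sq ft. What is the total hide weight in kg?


Formula: Weight = area * weight_per_sqft
Substituting: Weight = 45.5100 * 0.6500
Result: 29.5815 kg


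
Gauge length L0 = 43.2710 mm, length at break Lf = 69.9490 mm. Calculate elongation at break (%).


Formula: Elongation = (Lf - L0) / L0 * 100
Substituting: Elongation = (69.9490 - 43.2710) / 43.2710 * 100
Result: 61.6533 %


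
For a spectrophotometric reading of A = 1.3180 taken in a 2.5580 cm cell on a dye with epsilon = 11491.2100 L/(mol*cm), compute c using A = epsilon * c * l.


Formula: c = A / (epsilon * l)
Substituting: c = 1.3180 / (11491.2100 * 2.5580)
Result: 4.4838e-05 mol/L


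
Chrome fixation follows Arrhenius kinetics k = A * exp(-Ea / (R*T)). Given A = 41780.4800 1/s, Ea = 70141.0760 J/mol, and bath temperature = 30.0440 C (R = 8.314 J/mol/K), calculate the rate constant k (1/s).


T_K = T_C + 273.15 = 30.0440 + 273.15 = 303.1940 K
exponent = -Ea / (R * T_K) = -70141.0760 / (8.314 * 303.1940) = -27.8254
k = A * exp(exponent) = 41780.4800 * exp(-27.8254) = 3.4399e-08 1/s


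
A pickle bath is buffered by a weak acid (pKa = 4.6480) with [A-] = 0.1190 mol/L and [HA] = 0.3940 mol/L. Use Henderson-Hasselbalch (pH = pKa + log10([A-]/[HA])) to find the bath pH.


ratio = [A-] / [HA] = 0.1190 / 0.3940 = 0.3020
log10(ratio) = -0.5199
pH = pKa + log10(ratio) = 4.6480 - 0.5199 = 4.1281


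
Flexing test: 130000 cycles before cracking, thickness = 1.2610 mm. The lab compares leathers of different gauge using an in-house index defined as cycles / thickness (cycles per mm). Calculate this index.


Formula: Index = cycles / thickness
Substituting: Index = 130000 / 1.2610
Result: 103092.7835 cycles/mm


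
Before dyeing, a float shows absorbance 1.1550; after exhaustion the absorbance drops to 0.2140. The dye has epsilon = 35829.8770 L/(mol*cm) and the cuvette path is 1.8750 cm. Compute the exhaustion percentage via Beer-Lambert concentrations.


c_initial = A_i / (epsilon * l) = 1.1550 / (35829.8770 * 1.8750) = 1.7192e-05 mol/L
c_final = A_f / (epsilon * l) = 0.2140 / (35829.8770 * 1.8750) = 3.1854e-06 mol/L
Exhaustion = (c_initial - c_final) / c_initial * 100 = (1.7192e-05 - 3.1854e-06) / 1.7192e-05 * 100 = 81.4719 %


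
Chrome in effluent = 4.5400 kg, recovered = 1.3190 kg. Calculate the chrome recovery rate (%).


Formula: Recovery = recovered / input * 100
Substituting: Recovery = 1.3190 / 4.5400 * 100
Result: 29.0529 %


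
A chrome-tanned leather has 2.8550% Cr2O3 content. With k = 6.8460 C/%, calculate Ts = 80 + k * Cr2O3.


Formula: Ts = 80 + k * Cr2O3
Substituting: Ts = 80 + 6.8460 * 2.8550
Result: 99.5453 C


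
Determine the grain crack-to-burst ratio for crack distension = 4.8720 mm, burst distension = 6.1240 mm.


Formula: Ratio = crack / burst
Substituting: Ratio = 4.8720 / 6.1240
Result: 0.7956


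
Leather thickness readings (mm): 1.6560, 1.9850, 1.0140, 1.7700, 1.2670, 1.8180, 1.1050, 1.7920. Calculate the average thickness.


Formula: Average = sum / n
Substituting: Average = 12.4070 / 8
Result: 1.5509 mm


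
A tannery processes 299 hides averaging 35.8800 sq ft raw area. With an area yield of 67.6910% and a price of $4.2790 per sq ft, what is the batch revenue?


Raw_total = N * avg_area = 299 * 35.8800 = 10728.1200 sq ft
Finished = Raw_total * yield / 100 = 10728.1200 * 67.6910 / 100 = 7261.9717 sq ft
Value = Finished * price = 7261.9717 * 4.2790 = 31073.9769 $


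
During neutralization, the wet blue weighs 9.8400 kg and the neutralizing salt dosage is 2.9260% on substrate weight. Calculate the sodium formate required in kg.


Formula: Neutralizer = substrate * pct / 100
Substituting: Neutralizer = 9.8400 * 2.9260 / 100
Result: 0.2879 kg


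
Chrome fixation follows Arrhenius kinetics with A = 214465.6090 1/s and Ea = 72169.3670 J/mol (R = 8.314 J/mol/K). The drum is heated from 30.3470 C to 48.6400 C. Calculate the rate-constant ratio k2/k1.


T1 = 30.3470 + 273.15 = 303.4970 K; T2 = 48.6400 + 273.15 = 321.7900 K
k1 = A * exp(-Ea/(R*T1)) = 214465.6090 * exp(-72169.3670/(8.314*303.4970)) = 8.1263e-08 1/s
k2 = A * exp(-Ea/(R*T2)) = 214465.6090 * exp(-72169.3670/(8.314*321.7900)) = 4.1307e-07 1/s
k2/k1 = 4.1307e-07 / 8.1263e-08 = 5.0831


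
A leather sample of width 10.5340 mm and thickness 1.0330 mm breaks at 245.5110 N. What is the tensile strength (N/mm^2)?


Formula: TS = force / (width * thickness)
Substituting: TS = 245.5110 / (10.5340 * 1.0330)
Result: 22.5620 N/mm^2


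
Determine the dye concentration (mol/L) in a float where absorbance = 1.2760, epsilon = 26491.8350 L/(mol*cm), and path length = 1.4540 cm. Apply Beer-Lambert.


Formula: c = A / (epsilon * l)
Substituting: c = 1.2760 / (26491.8350 * 1.4540)
Result: 3.3126e-05 mol/L


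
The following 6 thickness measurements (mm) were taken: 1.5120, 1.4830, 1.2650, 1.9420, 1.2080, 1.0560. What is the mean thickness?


Formula: Average = sum / n
Substituting: Average = 8.4660 / 6
Result: 1.4110 mm


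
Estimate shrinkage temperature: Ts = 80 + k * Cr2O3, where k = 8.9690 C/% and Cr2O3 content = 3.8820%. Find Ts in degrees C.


Formula: Ts = 80 + k * Cr2O3
Substituting: Ts = 80 + 8.9690 * 3.8820
Result: 114.8177 C


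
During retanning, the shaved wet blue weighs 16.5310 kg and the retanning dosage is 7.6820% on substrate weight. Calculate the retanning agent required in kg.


Formula: Retan = substrate * pct / 100
Substituting: Retan = 16.5310 * 7.6820 / 100
Result: 1.2699 kg


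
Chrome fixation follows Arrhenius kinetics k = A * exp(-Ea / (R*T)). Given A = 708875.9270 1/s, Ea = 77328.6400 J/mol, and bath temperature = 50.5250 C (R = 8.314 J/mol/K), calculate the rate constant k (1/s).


T_K = T_C + 273.15 = 50.5250 + 273.15 = 323.6750 K
exponent = -Ea / (R * T_K) = -77328.6400 / (8.314 * 323.6750) = -28.7357
k = A * exp(exponent) = 708875.9270 * exp(-28.7357) = 2.3487e-07 1/s


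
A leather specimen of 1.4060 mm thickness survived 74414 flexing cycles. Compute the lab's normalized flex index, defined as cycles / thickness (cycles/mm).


Formula: Index = cycles / thickness
Substituting: Index = 74414 / 1.4060
Result: 52926.0313 cycles/mm


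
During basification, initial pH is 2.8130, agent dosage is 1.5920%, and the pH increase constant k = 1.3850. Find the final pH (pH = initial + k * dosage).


Formula: pH_final = pH_initial + k * base_pct
Substituting: pH_final = 2.8130 + 1.3850 * 1.5920
Result: 5.0179


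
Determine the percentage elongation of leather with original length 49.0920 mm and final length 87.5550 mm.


Formula: Elongation = (Lf - L0) / L0 * 100
Substituting: Elongation = (87.5550 - 49.0920) / 49.0920 * 100
Result: 78.3488 %


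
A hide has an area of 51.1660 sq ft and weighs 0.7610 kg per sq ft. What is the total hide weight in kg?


Formula: Weight = area * weight_per_sqft
Substituting: Weight = 51.1660 * 0.7610
Result: 38.9373 kg


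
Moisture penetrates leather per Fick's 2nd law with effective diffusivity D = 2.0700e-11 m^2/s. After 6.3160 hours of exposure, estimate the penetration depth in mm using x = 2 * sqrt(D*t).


t = 6.3160 hr * 3600 = 22737.6000 s
D * t = 2.0700e-11 * 22737.6000 = 4.7067e-07
x = 2 * sqrt(D*t) = 2 * sqrt(4.7067e-07) = 0.00137211 m = 1.3721 mm
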